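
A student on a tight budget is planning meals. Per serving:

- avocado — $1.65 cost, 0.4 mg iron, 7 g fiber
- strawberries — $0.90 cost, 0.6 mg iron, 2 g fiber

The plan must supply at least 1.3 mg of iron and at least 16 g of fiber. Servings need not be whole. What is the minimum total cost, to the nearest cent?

This is a tiny linear program; its minimum lies at a vertex of the feasible set. List the vertices and price them.
avocado only: max(1.3/0.4, 16/7) = 3.25 servings → $5.36.
strawberries only: max(1.3/0.6, 16/2) = 8 servings → $7.20.
avocado + strawberries with both tight: 2.059 servings and 0.7941 servings → $4.11.
Cheapest feasible corner: $4.11.

$4.11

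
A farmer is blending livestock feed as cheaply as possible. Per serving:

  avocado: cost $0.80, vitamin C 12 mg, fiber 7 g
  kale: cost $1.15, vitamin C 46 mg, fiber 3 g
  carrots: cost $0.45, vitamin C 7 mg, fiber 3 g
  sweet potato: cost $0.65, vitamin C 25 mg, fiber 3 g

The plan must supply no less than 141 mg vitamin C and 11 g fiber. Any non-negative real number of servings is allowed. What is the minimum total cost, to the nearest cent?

At the optimum either one food covers both requirements or two foods hit both targets exactly; no other combination can be cheaper.
avocado only: max(141/12, 11/7) = 11.75 servings → $9.40.
kale only: max(141/46, 11/3) = 3.667 servings → $4.22.
carrots only: max(141/7, 11/3) = 20.14 servings → $9.06.
sweet potato only: max(141/25, 11/3) = 5.64 servings → $3.67.
avocado + kale with both tight: 0.2902 servings and 2.99 servings → $3.67.
avocado + carrots: intersection lies outside the first quadrant.
avocado + sweet potato: the both-tight solution has a negative serving — not a feasible corner.
kale + carrots with both tight: 2.957 servings and 0.7094 servings → $3.72.
kale + sweet potato with both tight: 2.349 servings and 1.317 servings → $3.56.
carrots + sweet potato with both targets exact would need a negative amount; discard.
Cheapest feasible corner: $3.56.

$3.56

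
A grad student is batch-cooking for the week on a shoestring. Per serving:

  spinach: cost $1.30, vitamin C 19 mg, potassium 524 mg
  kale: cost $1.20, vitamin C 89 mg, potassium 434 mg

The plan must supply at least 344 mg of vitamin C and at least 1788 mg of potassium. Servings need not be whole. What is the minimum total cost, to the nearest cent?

Two binding constraints pin down two serving amounts, so the optimal mix uses at most two foods. The candidates are each food alone (scaled to the tighter of vitamin C/potassium) and each pair with both constraints tight.
spinach only: max(344/19, 1788/524) = 18.11 servings → $23.54.
kale only: max(344/89, 1788/434) = 4.12 servings → $4.94.
spinach + kale with both tight: 0.2562 servings and 3.81 servings → $4.91.
The minimum over all feasible corners is $4.91.

$4.91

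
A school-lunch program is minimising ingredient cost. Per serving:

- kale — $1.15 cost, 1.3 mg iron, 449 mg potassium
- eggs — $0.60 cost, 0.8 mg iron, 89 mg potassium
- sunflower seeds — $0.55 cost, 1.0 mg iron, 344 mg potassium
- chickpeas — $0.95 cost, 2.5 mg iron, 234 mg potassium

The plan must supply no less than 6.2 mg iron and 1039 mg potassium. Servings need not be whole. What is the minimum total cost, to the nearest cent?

$2.67

A basic optimal solution has at most two foods positive. Try each food alone and each pair with both targets met exactly.
kale only: max(6.2/1.3, 1039/449) = 4.769 servings → $5.48.
eggs only: max(6.2/0.8, 1039/89) = 11.67 servings → $7.00.
sunflower seeds only: max(6.2/1.0, 1039/344) = 6.2 servings → $3.41.
chickpeas only: max(6.2/2.5, 1039/234) = 4.44 servings → $4.22.
kale + eggs with both tight: 1.147 servings and 5.885 servings → $4.85.
kale + sunflower seeds with both targets exact would need a negative amount; discard.
kale + chickpeas with both tight: 1.401 servings and 1.751 servings → $3.28.
eggs + sunflower seeds with both tight: 5.874 servings and 1.501 servings → $4.35.
eggs + chickpeas: the both-tight solution has a negative serving — not a feasible corner.
sunflower seeds + chickpeas with both tight: 1.832 servings and 1.747 servings → $2.67.
The minimum over all feasible corners is $2.67.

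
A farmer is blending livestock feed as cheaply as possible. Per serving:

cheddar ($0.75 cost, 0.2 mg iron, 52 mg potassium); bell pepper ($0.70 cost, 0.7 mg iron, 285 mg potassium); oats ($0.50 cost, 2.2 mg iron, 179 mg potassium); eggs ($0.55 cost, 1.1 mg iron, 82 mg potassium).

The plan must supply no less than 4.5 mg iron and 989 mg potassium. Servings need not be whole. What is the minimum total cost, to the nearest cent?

$2.50

The cheapest plan sits at a corner of the feasible region — with two constraints it uses at most two foods.
cheddar only: max(4.5/0.2, 989/52) = 22.5 servings → $16.88.
bell pepper only: max(4.5/0.7, 989/285) = 6.429 servings → $4.50.
oats only: max(4.5/2.2, 989/179) = 5.525 servings → $2.76.
eggs only: max(4.5/1.1, 989/82) = 12.06 servings → $6.63.
cheddar + bell pepper: the both-tight solution has a negative serving — not a feasible corner.
cheddar + oats with both tight: 17.43 servings and 0.4606 servings → $13.31.
cheddar + eggs with both tight: 17.62 servings and 0.8873 servings → $13.70.
bell pepper + oats with both tight: 2.731 servings and 1.176 servings → $2.50.
bell pepper + eggs with both tight: 2.807 servings and 2.305 servings → $3.23.
oats + eggs with both targets exact would need a negative amount; discard.
The minimum over all feasible corners is $2.50.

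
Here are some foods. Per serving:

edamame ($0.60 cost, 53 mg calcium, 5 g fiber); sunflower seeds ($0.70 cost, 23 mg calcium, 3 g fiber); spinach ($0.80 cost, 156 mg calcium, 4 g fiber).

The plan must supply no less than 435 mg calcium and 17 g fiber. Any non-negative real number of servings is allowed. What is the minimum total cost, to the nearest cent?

$2.76

This is a tiny linear program; its minimum lies at a vertex of the feasible set. List the vertices and price them.
edamame only: max(435/53, 17/5) = 8.208 servings → $4.92.
sunflower seeds only: max(435/23, 17/3) = 18.91 servings → $13.24.
spinach only: max(435/156, 17/4) = 4.25 servings → $3.40.
edamame + sunflower seeds: intersection lies outside the first quadrant.
edamame + spinach with both tight: 1.606 servings and 2.243 servings → $2.76.
sunflower seeds + spinach with both tight: 2.426 servings and 2.431 servings → $3.64.
The minimum over all feasible corners is $2.76.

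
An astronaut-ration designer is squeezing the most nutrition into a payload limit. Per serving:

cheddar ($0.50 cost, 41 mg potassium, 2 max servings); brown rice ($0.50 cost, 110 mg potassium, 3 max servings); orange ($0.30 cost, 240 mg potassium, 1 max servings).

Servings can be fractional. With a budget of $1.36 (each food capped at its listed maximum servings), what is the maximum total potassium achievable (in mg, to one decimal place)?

473.2 mg

Potassium per dollar: orange 800, brown rice 220, cheddar 82.
Take 1 serving of orange: spends $0.30, +240.0 mg potassium (running total 240.0 mg).
Take 2.12 servings of brown rice: spends $1.06, +233.2 mg potassium (running total 473.2 mg).
Filling greedily by potassium-per-dollar is optimal for one linear limit, giving 473.2 mg.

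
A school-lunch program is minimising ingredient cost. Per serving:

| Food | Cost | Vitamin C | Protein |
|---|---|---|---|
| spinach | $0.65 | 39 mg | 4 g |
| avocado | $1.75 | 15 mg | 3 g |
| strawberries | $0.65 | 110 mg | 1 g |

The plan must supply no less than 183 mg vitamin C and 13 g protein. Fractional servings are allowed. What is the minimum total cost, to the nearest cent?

An LP optimum is at a vertex; with two nutrient constraints at most two foods are used. Check each candidate.
spinach only: max(183/39, 13/4) = 4.692 servings → $3.05.
avocado only: max(183/15, 13/3) = 12.2 servings → $21.35.
strawberries only: max(183/110, 13/1) = 13 servings → $8.45.
spinach + avocado: the both-tight solution has a negative serving — not a feasible corner.
spinach + strawberries with both tight: 3.11 servings and 0.5611 servings → $2.39.
avocado + strawberries with both tight: 3.959 servings and 1.124 servings → $7.66.
So the least-cost plan costs $2.39.

$2.39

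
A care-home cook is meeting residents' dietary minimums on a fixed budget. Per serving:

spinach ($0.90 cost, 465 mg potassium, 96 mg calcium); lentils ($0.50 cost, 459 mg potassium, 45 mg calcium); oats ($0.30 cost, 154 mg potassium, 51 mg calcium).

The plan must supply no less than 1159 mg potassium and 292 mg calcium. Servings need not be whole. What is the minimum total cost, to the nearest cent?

For a min-cost LP with two ≥-constraints, a basic feasible solution has at most two positive variables.
spinach only: max(1159/465, 292/96) = 3.042 servings → $2.74.
lentils only: max(1159/459, 292/45) = 6.489 servings → $3.24.
oats only: max(1159/154, 292/51) = 7.526 servings → $2.26.
spinach + lentils: the both-tight solution has a negative serving — not a feasible corner.
spinach + oats with both tight: 1.583 servings and 2.745 servings → $2.25.
lentils + oats with both tight: 0.8581 servings and 4.968 servings → $1.92.
The minimum over all feasible corners is $1.92.

$1.92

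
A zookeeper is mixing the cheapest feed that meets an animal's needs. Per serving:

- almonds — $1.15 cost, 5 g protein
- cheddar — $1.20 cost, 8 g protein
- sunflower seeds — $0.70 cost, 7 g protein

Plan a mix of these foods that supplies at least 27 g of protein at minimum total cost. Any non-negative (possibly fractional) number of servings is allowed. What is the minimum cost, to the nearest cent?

$2.70

Cost per g of protein: sunflower seeds $0.1000, cheddar $0.1500, almonds $0.2300.
With no serving limits, use only sunflower seeds: 27 g / 7 g = 3.857 servings × $0.70 = $2.70.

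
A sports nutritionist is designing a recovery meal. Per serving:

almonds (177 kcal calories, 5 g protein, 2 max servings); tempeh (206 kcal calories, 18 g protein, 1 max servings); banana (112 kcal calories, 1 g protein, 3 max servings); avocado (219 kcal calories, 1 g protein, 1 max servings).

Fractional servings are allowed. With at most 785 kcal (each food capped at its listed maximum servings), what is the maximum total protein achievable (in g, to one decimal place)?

Protein per kcal: tempeh 0.08738, almonds 0.02825, banana 0.008929, avocado 0.004566.
Take 1 serving of tempeh: uses 206 kcal, +18.0 g protein (running total 18.0 g).
Take 2 servings of almonds: uses 354 kcal, +10.0 g protein (running total 28.0 g).
Take 2.009 servings of banana: uses 225 kcal, +2.0 g protein (running total 30.0 g).
Greedy by best ratio exhausts the calories allowance optimally: 30.0 g.

30.0 g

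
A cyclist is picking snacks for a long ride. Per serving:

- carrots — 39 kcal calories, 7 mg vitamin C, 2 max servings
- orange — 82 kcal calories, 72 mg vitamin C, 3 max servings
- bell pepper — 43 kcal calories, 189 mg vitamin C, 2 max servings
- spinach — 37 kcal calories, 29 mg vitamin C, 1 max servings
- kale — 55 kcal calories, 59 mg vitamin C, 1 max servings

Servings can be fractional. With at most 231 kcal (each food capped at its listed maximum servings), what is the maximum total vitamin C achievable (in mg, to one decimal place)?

516.0 mg

Vitamin C per kcal: bell pepper 4.395, kale 1.073, orange 0.878, spinach 0.7838, carrots 0.1795.
Take 2 servings of bell pepper: uses 86 kcal, +378.0 mg vitamin C (running total 378.0 mg).
Take 1 serving of kale: uses 55 kcal, +59.0 mg vitamin C (running total 437.0 mg).
Take 1.098 servings of orange: uses 90 kcal, +79.0 mg vitamin C (running total 516.0 mg).
Filling greedily by vitamin C-per-kcal is optimal for one linear limit, giving 516.0 mg.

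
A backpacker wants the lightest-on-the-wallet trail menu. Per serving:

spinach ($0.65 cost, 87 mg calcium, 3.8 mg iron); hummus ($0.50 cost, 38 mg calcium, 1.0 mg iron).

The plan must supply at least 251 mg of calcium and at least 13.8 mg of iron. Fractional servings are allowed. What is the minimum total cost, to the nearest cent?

$2.36

spinach only: max(251/87, 13.8/3.8) = 3.632 servings → $2.36.
hummus only: max(251/38, 13.8/1.0) = 13.8 servings → $6.90.
spinach + hummus: intersection lies outside the first quadrant.
So the least-cost plan costs $2.36.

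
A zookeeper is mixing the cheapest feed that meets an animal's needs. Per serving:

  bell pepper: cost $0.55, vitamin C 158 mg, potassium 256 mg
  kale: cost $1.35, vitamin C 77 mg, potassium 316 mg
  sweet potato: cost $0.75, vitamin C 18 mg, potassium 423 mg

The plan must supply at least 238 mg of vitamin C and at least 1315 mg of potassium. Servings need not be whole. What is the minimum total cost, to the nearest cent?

$2.45

The cheapest plan sits at a corner of the feasible region — with two constraints it uses at most two foods.
bell pepper only: max(238/158, 1315/256) = 5.137 servings → $2.83.
kale only: max(238/77, 1315/316) = 4.161 servings → $5.62.
sweet potato only: max(238/18, 1315/423) = 13.22 servings → $9.92.
bell pepper + kale: the both-tight solution has a negative serving — not a feasible corner.
bell pepper + sweet potato with both tight: 1.237 servings and 2.36 servings → $2.45.
kale + sweet potato with both tight: 2.864 servings and 0.9689 servings → $4.59.
Cheapest feasible corner: $2.45.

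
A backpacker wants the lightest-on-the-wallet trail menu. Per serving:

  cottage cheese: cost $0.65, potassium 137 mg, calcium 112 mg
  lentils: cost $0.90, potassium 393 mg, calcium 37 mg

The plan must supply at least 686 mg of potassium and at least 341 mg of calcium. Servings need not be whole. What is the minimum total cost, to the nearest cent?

For a min-cost LP with two ≥-constraints, a basic feasible solution has at most two positive variables.
cottage cheese only: max(686/137, 341/112) = 5.007 servings → $3.25.
lentils only: max(686/393, 341/37) = 9.216 servings → $8.29.
cottage cheese + lentils with both tight: 2.789 servings and 0.7732 servings → $2.51.
The minimum over all feasible corners is $2.51.

$2.51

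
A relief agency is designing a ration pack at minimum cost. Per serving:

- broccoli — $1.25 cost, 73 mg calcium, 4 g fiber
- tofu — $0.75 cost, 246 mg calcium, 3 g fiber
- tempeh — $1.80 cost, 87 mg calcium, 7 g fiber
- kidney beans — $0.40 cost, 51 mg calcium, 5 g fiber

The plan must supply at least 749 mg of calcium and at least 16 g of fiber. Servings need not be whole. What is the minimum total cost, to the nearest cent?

$2.67

broccoli only: max(749/73, 16/4) = 10.26 servings → $12.83.
tofu only: max(749/246, 16/3) = 5.333 servings → $4.00.
tempeh only: max(749/87, 16/7) = 8.609 servings → $15.50.
kidney beans only: max(749/51, 16/5) = 14.69 servings → $5.87.
broccoli + tofu with both tight: 2.208 servings and 2.39 servings → $4.55.
broccoli + tempeh: the both-tight solution has a negative serving — not a feasible corner.
broccoli + kidney beans: intersection lies outside the first quadrant.
tofu + tempeh with both tight: 2.636 servings and 1.156 servings → $4.06.
tofu + kidney beans with both tight: 2.72 servings and 1.568 servings → $2.67.
tempeh + kidney beans with both targets exact would need a negative amount; discard.
Cheapest feasible corner: $2.67.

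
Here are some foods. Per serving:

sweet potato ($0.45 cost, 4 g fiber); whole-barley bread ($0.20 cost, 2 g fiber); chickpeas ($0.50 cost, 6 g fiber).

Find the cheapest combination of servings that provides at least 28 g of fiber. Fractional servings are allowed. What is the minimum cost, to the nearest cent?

Cost per g of fiber: chickpeas $0.0833, whole-barley bread $0.1000, sweet potato $0.1125.
With no serving limits, use only chickpeas: 28 g / 6 g = 4.667 servings × $0.50 = $2.33.

$2.33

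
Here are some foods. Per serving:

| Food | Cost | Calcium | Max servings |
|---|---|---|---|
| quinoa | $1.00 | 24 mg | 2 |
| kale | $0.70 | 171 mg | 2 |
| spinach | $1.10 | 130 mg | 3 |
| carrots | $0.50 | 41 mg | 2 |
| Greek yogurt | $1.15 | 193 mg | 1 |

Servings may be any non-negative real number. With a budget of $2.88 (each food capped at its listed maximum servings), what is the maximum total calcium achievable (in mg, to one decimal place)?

574.0 mg

Calcium per dollar: kale 244.3, Greek yogurt 167.8, spinach 118.2, carrots 82, quinoa 24.
Take 2 servings of kale: spends $1.40, +342.0 mg calcium (running total 342.0 mg).
Take 1 serving of Greek yogurt: spends $1.15, +193.0 mg calcium (running total 535.0 mg).
Take 0.3 servings of spinach: spends $0.33, +39.0 mg calcium (running total 574.0 mg).
Greedy by best ratio exhausts the cost allowance optimally: 574.0 mg.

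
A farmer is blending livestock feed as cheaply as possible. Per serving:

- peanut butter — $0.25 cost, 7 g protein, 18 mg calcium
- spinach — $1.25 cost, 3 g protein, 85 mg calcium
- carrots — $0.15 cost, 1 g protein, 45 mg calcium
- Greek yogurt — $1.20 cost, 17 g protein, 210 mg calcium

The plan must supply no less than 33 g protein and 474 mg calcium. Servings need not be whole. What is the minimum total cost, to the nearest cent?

$2.23

With two linear requirements the optimum uses one or two foods; enumerate the corners.
peanut butter only: max(33/7, 474/18) = 26.33 servings → $6.58.
spinach only: max(33/3, 474/85) = 11 servings → $13.75.
carrots only: max(33/1, 474/45) = 33 servings → $4.95.
Greek yogurt only: max(33/17, 474/210) = 2.257 servings → $2.71.
peanut butter + spinach with both tight: 2.556 servings and 5.035 servings → $6.93.
peanut butter + carrots with both tight: 3.404 servings and 9.172 servings → $2.23.
peanut butter + Greek yogurt: intersection lies outside the first quadrant.
spinach + carrots with both targets exact would need a negative amount; discard.
spinach + Greek yogurt with both tight: 1.384 servings and 1.697 servings → $3.77.
carrots + Greek yogurt with both tight: 2.032 servings and 1.822 servings → $2.49.
Cheapest feasible corner: $2.23.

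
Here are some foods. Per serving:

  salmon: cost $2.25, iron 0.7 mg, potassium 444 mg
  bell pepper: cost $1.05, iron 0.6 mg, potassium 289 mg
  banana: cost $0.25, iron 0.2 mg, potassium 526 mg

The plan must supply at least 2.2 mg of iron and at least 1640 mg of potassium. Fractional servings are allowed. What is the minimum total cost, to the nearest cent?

$2.75

salmon only: max(2.2/0.7, 1640/444) = 3.694 servings → $8.31.
bell pepper only: max(2.2/0.6, 1640/289) = 5.675 servings → $5.96.
banana only: max(2.2/0.2, 1640/526) = 11 servings → $2.75.
salmon + bell pepper: the both-tight solution has a negative serving — not a feasible corner.
salmon + banana with both tight: 2.968 servings and 0.6127 servings → $6.83.
bell pepper + banana with both tight: 3.216 servings and 1.351 servings → $3.71.
The minimum over all feasible corners is $2.75.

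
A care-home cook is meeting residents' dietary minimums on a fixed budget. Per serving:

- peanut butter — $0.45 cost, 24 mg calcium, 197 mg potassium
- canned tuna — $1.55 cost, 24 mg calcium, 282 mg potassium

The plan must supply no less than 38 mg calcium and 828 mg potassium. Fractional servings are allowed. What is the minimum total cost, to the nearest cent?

$1.89

Two binding constraints pin down two serving amounts, so the optimal mix uses at most two foods. The candidates are each food alone (scaled to the tighter of calcium/potassium) and each pair with both constraints tight.
peanut butter only: max(38/24, 828/197) = 4.203 servings → $1.89.
canned tuna only: max(38/24, 828/282) = 2.936 servings → $4.55.
peanut butter + canned tuna: the both-tight solution has a negative serving — not a feasible corner.
So the least-cost plan costs $1.89.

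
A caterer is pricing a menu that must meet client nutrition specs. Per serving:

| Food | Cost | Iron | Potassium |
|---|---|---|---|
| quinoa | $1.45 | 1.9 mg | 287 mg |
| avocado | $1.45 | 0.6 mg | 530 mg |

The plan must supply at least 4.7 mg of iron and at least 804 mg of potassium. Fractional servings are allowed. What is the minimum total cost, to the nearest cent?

$3.80

At the optimum either one food covers both requirements or two foods hit both targets exactly; no other combination can be cheaper.
quinoa only: max(4.7/1.9, 804/287) = 2.801 servings → $4.06.
avocado only: max(4.7/0.6, 804/530) = 7.833 servings → $11.36.
quinoa + avocado with both tight: 2.406 servings and 0.2141 servings → $3.80.
Cheapest feasible corner: $3.80.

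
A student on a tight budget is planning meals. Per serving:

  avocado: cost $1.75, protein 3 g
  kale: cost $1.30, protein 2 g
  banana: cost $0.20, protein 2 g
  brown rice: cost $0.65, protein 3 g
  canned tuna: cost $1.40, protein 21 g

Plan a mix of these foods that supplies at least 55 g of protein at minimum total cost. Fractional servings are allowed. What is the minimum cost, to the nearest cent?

Cost per g of protein: canned tuna $0.0667, banana $0.1000, brown rice $0.2167, avocado $0.5833, kale $0.6500.
With no serving limits, use only canned tuna: 55 g / 21 g = 2.619 servings × $1.40 = $3.67.

$3.67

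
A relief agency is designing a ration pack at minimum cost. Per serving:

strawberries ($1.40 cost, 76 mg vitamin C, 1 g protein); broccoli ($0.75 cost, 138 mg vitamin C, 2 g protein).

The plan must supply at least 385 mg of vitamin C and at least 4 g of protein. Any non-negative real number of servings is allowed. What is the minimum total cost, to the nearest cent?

$2.09

At the optimum either one food covers both requirements or two foods hit both targets exactly; no other combination can be cheaper.
strawberries only: max(385/76, 4/1) = 5.066 servings → $7.09.
broccoli only: max(385/138, 4/2) = 2.79 servings → $2.09.
strawberries + broccoli: intersection lies outside the first quadrant.
The minimum over all feasible corners is $2.09.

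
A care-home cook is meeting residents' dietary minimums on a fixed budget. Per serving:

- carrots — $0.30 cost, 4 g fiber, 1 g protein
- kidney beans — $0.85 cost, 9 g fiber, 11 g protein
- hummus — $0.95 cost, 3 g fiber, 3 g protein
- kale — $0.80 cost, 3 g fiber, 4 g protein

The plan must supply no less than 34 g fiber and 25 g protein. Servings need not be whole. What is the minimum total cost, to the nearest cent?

$2.88

For a min-cost LP with two ≥-constraints, a basic feasible solution has at most two positive variables.
carrots only: max(34/4, 25/1) = 25 servings → $7.50.
kidney beans only: max(34/9, 25/11) = 3.778 servings → $3.21.
hummus only: max(34/3, 25/3) = 11.33 servings → $10.77.
kale only: max(34/3, 25/4) = 11.33 servings → $9.07.
carrots + kidney beans with both tight: 4.257 servings and 1.886 servings → $2.88.
carrots + hummus with both tight: 3 servings and 7.333 servings → $7.87.
carrots + kale with both tight: 4.692 servings and 5.077 servings → $5.47.
kidney beans + hummus: the both-tight solution has a negative serving — not a feasible corner.
kidney beans + kale: intersection lies outside the first quadrant.
hummus + kale: intersection lies outside the first quadrant.
Cheapest feasible corner: $2.88.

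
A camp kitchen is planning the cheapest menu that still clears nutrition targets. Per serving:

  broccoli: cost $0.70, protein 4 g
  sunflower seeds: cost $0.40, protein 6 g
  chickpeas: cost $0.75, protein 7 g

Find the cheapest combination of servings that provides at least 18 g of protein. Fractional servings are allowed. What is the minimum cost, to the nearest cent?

Cost per g of protein: sunflower seeds $0.0667, chickpeas $0.1071, broccoli $0.1750.
With no serving limits, use only sunflower seeds: 18 g / 6 g = 3 servings × $0.40 = $1.20.

$1.20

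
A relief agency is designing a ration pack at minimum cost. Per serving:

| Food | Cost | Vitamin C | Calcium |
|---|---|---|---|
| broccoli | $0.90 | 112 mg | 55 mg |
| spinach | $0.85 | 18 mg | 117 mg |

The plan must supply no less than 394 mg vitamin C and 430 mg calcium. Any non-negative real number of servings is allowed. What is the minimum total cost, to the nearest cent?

broccoli only: max(394/112, 430/55) = 7.818 servings → $7.04.
spinach only: max(394/18, 430/117) = 21.89 servings → $18.61.
broccoli + spinach with both tight: 3.166 servings and 2.187 servings → $4.71.
Cheapest feasible corner: $4.71.

$4.71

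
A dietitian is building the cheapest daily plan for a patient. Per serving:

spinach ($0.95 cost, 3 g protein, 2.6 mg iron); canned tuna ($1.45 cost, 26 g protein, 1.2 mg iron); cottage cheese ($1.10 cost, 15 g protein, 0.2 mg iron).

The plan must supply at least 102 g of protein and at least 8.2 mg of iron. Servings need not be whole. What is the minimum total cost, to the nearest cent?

$6.80

For a min-cost LP with two ≥-constraints, a basic feasible solution has at most two positive variables.
spinach only: max(102/3, 8.2/2.6) = 34 servings → $32.30.
canned tuna only: max(102/26, 8.2/1.2) = 6.833 servings → $9.91.
cottage cheese only: max(102/15, 8.2/0.2) = 41 servings → $45.10.
spinach + canned tuna with both tight: 1.419 servings and 3.759 servings → $6.80.
spinach + cottage cheese with both tight: 2.672 servings and 6.266 servings → $9.43.
canned tuna + cottage cheese: intersection lies outside the first quadrant.
So the least-cost plan costs $6.80.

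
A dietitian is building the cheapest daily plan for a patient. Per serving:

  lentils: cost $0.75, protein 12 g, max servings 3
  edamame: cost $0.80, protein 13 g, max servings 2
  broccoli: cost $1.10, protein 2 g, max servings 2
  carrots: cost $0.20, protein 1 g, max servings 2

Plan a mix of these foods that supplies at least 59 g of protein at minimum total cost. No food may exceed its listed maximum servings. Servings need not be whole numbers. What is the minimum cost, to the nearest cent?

$3.66

Cost per g of protein: edamame $0.0615, lentils $0.0625, carrots $0.2000, broccoli $0.5500.
Take 2 servings of edamame: +26.0 g protein for $1.60 (total $1.60, still need 33.0 g).
Take 2.75 servings of lentils: +33.0 g protein for $2.06 (total $3.66, still need 0.0 g).
Filling from the cheapest source first is optimal under one linear minimum: $3.66.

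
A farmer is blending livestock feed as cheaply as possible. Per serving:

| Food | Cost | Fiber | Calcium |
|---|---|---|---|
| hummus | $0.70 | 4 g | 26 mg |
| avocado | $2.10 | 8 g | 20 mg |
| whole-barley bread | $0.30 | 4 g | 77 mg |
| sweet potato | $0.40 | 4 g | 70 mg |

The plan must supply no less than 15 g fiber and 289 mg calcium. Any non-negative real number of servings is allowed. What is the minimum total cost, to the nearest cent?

With two linear requirements the optimum uses one or two foods; enumerate the corners.
hummus only: max(15/4, 289/26) = 11.12 servings → $7.78.
avocado only: max(15/8, 289/20) = 14.45 servings → $30.34.
whole-barley bread only: max(15/4, 289/77) = 3.753 servings → $1.13.
sweet potato only: max(15/4, 289/70) = 4.129 servings → $1.65.
hummus + avocado with both targets exact would need a negative amount; discard.
hummus + whole-barley bread: the both-tight solution has a negative serving — not a feasible corner.
hummus + sweet potato with both targets exact would need a negative amount; discard.
avocado + whole-barley bread with both targets exact would need a negative amount; discard.
avocado + sweet potato: the both-tight solution has a negative serving — not a feasible corner.
whole-barley bread + sweet potato: the both-tight solution has a negative serving — not a feasible corner.
So the least-cost plan costs $1.13.

$1.13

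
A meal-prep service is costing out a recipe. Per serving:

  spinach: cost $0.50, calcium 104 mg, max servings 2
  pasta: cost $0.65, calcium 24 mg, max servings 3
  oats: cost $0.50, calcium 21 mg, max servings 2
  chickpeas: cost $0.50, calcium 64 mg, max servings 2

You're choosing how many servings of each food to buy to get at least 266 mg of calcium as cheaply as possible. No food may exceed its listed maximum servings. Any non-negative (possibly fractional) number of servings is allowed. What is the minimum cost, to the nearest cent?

$1.45

Cost per mg of calcium: spinach $0.0048, chickpeas $0.0078, oats $0.0238, pasta $0.0271.
Take 2 servings of spinach: +208.0 mg calcium for $1.00 (total $1.00, still need 58.0 mg).
Take 0.9062 servings of chickpeas: +58.0 mg calcium for $0.45 (total $1.45, still need 0.0 mg).
Greedy by cheapest-per-mg is optimal for a single linear constraint, so the minimum cost is $1.45.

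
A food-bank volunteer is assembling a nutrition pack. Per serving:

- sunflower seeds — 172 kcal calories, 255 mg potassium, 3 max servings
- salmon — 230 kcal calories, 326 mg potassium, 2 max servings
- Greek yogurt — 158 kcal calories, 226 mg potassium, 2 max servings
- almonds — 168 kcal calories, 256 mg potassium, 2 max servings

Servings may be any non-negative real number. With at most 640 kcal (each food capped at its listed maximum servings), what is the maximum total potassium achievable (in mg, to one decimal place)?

Potassium per kcal: almonds 1.524, sunflower seeds 1.483, Greek yogurt 1.43, salmon 1.417.
Take 2 servings of almonds: uses 336 kcal, +512.0 mg potassium (running total 512.0 mg).
Take 1.767 servings of sunflower seeds: uses 304 kcal, +450.7 mg potassium (running total 962.7 mg).
Greedy by best ratio exhausts the calories allowance optimally: 962.7 mg.

962.7 mg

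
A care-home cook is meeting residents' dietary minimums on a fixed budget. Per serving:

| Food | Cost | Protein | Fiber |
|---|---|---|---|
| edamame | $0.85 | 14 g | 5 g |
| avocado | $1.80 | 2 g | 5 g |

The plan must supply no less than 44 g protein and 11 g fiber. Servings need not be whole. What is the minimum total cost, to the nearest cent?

Compare the cost at each extreme point of the feasible region.
edamame only: max(44/14, 11/5) = 3.143 servings → $2.67.
avocado only: max(44/2, 11/5) = 22 servings → $39.60.
edamame + avocado with both targets exact would need a negative amount; discard.
So the least-cost plan costs $2.67.

$2.67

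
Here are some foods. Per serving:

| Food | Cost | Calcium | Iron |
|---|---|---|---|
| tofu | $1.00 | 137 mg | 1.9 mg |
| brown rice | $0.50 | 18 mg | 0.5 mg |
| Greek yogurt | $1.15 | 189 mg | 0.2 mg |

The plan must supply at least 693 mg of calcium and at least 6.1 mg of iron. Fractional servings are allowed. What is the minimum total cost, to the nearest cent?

This is a tiny linear program; its minimum lies at a vertex of the feasible set. List the vertices and price them.
tofu only: max(693/137, 6.1/1.9) = 5.058 servings → $5.06.
brown rice only: max(693/18, 6.1/0.5) = 38.5 servings → $19.25.
Greek yogurt only: max(693/189, 6.1/0.2) = 30.5 servings → $35.08.
tofu + brown rice: intersection lies outside the first quadrant.
tofu + Greek yogurt with both tight: 3.058 servings and 1.45 servings → $4.73.
brown rice + Greek yogurt with both tight: 11.16 servings and 2.604 servings → $8.57.
So the least-cost plan costs $4.73.

$4.73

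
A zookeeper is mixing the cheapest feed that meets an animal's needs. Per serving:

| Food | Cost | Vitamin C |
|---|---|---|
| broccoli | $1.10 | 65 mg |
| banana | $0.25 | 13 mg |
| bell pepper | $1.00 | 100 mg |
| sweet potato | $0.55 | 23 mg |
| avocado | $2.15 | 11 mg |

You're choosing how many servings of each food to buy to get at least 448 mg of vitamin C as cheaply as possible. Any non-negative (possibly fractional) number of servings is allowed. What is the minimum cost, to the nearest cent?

Cost per mg of vitamin C: bell pepper $0.0100, broccoli $0.0169, banana $0.0192, sweet potato $0.0239, avocado $0.1955.
With no serving limits, use only bell pepper: 448 mg / 100 mg = 4.48 servings × $1.00 = $4.48.

$4.48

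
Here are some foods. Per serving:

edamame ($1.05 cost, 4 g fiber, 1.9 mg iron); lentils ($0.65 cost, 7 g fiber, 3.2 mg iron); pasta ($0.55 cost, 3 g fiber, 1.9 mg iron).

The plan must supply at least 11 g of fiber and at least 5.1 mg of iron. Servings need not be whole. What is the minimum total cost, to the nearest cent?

With two linear requirements the optimum uses one or two foods; enumerate the corners.
edamame only: max(11/4, 5.1/1.9) = 2.75 servings → $2.89.
lentils only: max(11/7, 5.1/3.2) = 1.594 servings → $1.04.
pasta only: max(11/3, 5.1/1.9) = 3.667 servings → $2.02.
edamame + lentils with both tight: 1 serving and 1 serving → $1.70.
edamame + pasta with both targets exact would need a negative amount; discard.
lentils + pasta with both tight: 1.514 servings and 0.1351 servings → $1.06.
Cheapest feasible corner: $1.04.

$1.04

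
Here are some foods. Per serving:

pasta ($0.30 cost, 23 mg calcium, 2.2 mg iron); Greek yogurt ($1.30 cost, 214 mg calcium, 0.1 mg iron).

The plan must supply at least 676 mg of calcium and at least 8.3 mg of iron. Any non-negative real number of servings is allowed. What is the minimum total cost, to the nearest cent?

At the optimum either one food covers both requirements or two foods hit both targets exactly; no other combination can be cheaper.
pasta only: max(676/23, 8.3/2.2) = 29.39 servings → $8.82.
Greek yogurt only: max(676/214, 8.3/0.1) = 83 servings → $107.90.
pasta + Greek yogurt with both tight: 3.647 servings and 2.767 servings → $4.69.
The minimum over all feasible corners is $4.69.

$4.69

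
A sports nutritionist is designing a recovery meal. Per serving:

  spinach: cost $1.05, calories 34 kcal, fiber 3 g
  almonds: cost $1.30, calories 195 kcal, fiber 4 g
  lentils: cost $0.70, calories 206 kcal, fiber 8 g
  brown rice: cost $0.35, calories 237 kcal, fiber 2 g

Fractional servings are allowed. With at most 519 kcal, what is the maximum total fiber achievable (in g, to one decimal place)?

Fiber per kcal: spinach 0.08824, lentils 0.03883, almonds 0.02051, brown rice 0.008439.
With no serving limits, spend the whole calories allowance on spinach: 519 kcal / 34 kcal × 3 g = 45.8 g.

45.8 g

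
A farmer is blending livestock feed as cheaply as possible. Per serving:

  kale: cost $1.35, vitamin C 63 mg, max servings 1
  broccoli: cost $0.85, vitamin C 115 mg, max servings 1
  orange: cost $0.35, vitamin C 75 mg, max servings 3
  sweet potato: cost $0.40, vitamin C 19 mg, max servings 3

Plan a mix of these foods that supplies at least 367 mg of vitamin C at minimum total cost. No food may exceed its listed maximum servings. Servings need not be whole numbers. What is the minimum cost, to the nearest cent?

Cost per mg of vitamin C: orange $0.0047, broccoli $0.0074, sweet potato $0.0211, kale $0.0214.
Take 3 servings of orange: +225.0 mg vitamin C for $1.05 (total $1.05, still need 142.0 mg).
Take 1 serving of broccoli: +115.0 mg vitamin C for $0.85 (total $1.90, still need 27.0 mg).
Take 1.421 servings of sweet potato: +27.0 mg vitamin C for $0.57 (total $2.47, still need 0.0 mg).
Greedy by cheapest-per-mg is optimal for a single linear constraint, so the minimum cost is $2.47.

$2.47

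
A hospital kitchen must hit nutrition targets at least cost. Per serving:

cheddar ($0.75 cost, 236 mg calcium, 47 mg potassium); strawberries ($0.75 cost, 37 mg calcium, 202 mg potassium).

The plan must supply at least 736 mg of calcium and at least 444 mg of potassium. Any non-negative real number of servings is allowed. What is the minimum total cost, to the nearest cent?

$3.31

With two linear requirements the optimum uses one or two foods; enumerate the corners.
cheddar only: max(736/236, 444/47) = 9.447 servings → $7.09.
strawberries only: max(736/37, 444/202) = 19.89 servings → $14.92.
cheddar + strawberries with both tight: 2.879 servings and 1.528 servings → $3.31.
The minimum over all feasible corners is $3.31.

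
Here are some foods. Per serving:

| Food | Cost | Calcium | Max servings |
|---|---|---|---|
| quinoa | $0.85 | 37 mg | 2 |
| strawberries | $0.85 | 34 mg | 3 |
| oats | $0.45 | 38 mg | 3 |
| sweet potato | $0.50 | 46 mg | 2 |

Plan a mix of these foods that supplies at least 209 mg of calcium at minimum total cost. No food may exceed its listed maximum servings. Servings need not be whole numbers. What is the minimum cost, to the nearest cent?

Cost per mg of calcium: sweet potato $0.0109, oats $0.0118, quinoa $0.0230, strawberries $0.0250.
Take 2 servings of sweet potato: +92.0 mg calcium for $1.00 (total $1.00, still need 117.0 mg).
Take 3 servings of oats: +114.0 mg calcium for $1.35 (total $2.35, still need 3.0 mg).
Take 0.08108 servings of quinoa: +3.0 mg calcium for $0.07 (total $2.42, still need 0.0 mg).
Greedy by cheapest-per-mg is optimal for a single linear constraint, so the minimum cost is $2.42.

$2.42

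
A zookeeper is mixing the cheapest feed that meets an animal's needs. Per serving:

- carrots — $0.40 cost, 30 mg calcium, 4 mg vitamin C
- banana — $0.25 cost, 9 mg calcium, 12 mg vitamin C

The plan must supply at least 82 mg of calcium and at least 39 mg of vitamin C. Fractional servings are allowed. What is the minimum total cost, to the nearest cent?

$1.43

For a min-cost LP with two ≥-constraints, a basic feasible solution has at most two positive variables.
carrots only: max(82/30, 39/4) = 9.75 servings → $3.90.
banana only: max(82/9, 39/12) = 9.111 servings → $2.28.
carrots + banana with both tight: 1.954 servings and 2.599 servings → $1.43.
The minimum over all feasible corners is $1.43.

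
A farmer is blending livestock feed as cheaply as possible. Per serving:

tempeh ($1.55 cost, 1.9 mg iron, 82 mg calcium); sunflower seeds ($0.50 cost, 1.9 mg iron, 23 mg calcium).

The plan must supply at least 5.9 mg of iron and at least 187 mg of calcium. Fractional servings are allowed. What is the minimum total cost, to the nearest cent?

For a min-cost LP with two ≥-constraints, a basic feasible solution has at most two positive variables.
tempeh only: max(5.9/1.9, 187/82) = 3.105 servings → $4.81.
sunflower seeds only: max(5.9/1.9, 187/23) = 8.13 servings → $4.07.
tempeh + sunflower seeds with both tight: 1.959 servings and 1.146 servings → $3.61.
So the least-cost plan costs $3.61.

$3.61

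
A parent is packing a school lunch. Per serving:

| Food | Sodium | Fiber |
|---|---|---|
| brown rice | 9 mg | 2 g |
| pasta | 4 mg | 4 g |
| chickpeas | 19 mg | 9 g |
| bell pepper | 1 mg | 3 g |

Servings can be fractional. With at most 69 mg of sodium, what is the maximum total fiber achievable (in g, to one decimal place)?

207.0 g

Fiber per mg sodium: bell pepper 3, pasta 1, chickpeas 0.4737, brown rice 0.2222.
With no serving limits, spend the whole sodium allowance on bell pepper: 69 mg / 1 mg × 3 g = 207.0 g.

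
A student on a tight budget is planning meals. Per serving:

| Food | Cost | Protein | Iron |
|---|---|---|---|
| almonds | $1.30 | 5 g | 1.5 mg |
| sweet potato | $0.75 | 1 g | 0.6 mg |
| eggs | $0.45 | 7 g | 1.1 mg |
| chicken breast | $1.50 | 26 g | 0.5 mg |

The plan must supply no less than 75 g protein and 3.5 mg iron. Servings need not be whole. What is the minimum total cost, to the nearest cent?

almonds only: max(75/5, 3.5/1.5) = 15 servings → $19.50.
sweet potato only: max(75/1, 3.5/0.6) = 75 servings → $56.25.
eggs only: max(75/7, 3.5/1.1) = 10.71 servings → $4.82.
chicken breast only: max(75/26, 3.5/0.5) = 7 servings → $10.50.
almonds + sweet potato: intersection lies outside the first quadrant.
almonds + eggs: the both-tight solution has a negative serving — not a feasible corner.
almonds + chicken breast with both tight: 1.466 servings and 2.603 servings → $5.81.
sweet potato + eggs: the both-tight solution has a negative serving — not a feasible corner.
sweet potato + chicken breast with both tight: 3.543 servings and 2.748 servings → $6.78.
eggs + chicken breast with both tight: 2.131 servings and 2.311 servings → $4.43.
Cheapest feasible corner: $4.43.

$4.43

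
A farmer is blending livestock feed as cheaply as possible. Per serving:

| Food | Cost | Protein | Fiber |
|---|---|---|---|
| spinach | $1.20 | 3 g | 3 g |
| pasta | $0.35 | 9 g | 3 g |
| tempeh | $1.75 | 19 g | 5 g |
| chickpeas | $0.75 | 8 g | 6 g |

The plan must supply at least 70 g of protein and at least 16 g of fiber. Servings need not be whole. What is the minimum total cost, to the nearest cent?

$2.72

A basic optimal solution has at most two foods positive. Try each food alone and each pair with both targets met exactly.
spinach only: max(70/3, 16/3) = 23.33 servings → $28.00.
pasta only: max(70/9, 16/3) = 7.778 servings → $2.72.
tempeh only: max(70/19, 16/5) = 3.684 servings → $6.45.
chickpeas only: max(70/8, 16/6) = 8.75 servings → $6.56.
spinach + pasta: intersection lies outside the first quadrant.
spinach + tempeh: the both-tight solution has a negative serving — not a feasible corner.
spinach + chickpeas with both targets exact would need a negative amount; discard.
pasta + tempeh: the both-tight solution has a negative serving — not a feasible corner.
pasta + chickpeas with both targets exact would need a negative amount; discard.
tempeh + chickpeas: intersection lies outside the first quadrant.
The minimum over all feasible corners is $2.72.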